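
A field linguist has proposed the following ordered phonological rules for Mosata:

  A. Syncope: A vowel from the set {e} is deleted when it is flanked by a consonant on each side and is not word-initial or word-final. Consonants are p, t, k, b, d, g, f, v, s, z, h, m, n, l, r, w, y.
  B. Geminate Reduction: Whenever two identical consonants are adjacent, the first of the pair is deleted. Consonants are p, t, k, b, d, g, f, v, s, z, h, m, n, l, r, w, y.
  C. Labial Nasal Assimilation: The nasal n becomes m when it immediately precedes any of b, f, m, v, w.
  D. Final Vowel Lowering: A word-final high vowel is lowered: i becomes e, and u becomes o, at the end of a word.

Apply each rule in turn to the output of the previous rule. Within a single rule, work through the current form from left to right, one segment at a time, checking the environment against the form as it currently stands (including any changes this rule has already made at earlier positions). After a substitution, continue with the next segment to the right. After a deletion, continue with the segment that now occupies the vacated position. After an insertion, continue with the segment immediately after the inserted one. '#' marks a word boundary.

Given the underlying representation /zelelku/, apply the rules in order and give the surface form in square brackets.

A Syncope: [zelelku] → [zllku]
B Geminate Reduction: [zllku] → [zlku]
C Labial Nasal Assimilation: no change — [zlku]
D Final Vowel Lowering: [zlku] → [zlko]

[zlko]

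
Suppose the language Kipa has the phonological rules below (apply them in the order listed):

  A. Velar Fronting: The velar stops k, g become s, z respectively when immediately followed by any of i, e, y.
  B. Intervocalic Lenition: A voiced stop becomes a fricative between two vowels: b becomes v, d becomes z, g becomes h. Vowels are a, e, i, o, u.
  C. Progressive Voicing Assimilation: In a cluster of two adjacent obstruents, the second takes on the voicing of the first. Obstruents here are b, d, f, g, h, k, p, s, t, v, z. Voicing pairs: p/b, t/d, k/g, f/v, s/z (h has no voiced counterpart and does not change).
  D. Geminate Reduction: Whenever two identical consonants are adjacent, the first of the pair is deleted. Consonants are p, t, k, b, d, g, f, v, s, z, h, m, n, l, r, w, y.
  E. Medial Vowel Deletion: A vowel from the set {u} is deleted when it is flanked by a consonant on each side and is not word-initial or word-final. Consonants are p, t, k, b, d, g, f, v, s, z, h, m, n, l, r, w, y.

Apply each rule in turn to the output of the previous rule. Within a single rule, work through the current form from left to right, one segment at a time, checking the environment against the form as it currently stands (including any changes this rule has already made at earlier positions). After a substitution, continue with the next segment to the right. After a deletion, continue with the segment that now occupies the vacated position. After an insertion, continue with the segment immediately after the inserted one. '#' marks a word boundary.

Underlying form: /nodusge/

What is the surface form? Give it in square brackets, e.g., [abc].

[nozse]

A Velar Fronting: [nodusge] → [nodusze]
B Intervocalic Lenition: [nodusze] → [nozusze]
C Progressive Voicing Assimilation: [nozusze] → [nozusse]
D Geminate Reduction: [nozusse] → [nozuse]
E Medial Vowel Deletion: [nozuse] → [nozse]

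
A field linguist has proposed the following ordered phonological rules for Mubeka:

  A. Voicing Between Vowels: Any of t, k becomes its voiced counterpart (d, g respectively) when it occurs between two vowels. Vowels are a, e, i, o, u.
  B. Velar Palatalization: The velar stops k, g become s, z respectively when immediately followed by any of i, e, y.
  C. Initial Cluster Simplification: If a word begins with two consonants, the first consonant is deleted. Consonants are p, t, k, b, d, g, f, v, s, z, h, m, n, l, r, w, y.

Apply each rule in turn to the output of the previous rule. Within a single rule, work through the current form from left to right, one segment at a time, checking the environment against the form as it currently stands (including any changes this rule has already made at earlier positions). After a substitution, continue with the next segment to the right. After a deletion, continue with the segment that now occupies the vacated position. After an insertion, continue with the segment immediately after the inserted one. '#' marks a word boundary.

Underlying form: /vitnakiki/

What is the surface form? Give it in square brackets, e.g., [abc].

[vitnazizi]

A Voicing Between Vowels: [vitnakiki] → [vitnagigi]
B Velar Palatalization: [vitnagigi] → [vitnazizi]
C Initial Cluster Simplification: no change — [vitnazizi]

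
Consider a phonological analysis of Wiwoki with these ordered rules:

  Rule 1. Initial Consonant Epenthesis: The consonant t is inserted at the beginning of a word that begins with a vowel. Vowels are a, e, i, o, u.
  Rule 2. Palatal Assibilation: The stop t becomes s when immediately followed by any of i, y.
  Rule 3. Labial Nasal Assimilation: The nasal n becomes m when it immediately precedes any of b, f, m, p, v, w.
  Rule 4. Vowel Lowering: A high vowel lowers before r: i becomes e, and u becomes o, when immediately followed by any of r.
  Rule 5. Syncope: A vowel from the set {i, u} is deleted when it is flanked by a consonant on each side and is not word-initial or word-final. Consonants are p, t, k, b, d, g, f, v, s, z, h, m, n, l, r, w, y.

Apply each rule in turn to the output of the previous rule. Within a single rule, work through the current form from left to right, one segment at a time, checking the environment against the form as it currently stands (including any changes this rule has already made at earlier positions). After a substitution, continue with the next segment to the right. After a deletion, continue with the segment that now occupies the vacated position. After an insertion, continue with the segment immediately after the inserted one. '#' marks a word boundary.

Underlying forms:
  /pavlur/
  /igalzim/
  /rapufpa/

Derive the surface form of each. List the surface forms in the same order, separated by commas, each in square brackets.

/pavlur/:
  Rule 1 Initial Consonant Epenthesis: no change — [pavlur]
  Rule 2 Palatal Assibilation: no change — [pavlur]
  Rule 3 Labial Nasal Assimilation: no change — [pavlur]
  Rule 4 Vowel Lowering: [pavlur] → [pavlor]
  Rule 5 Syncope: no change — [pavlor]
/igalzim/:
  Rule 1 Initial Consonant Epenthesis: [igalzim] → [tigalzim]
  Rule 2 Palatal Assibilation: [tigalzim] → [sigalzim]
  Rule 3 Labial Nasal Assimilation: no change — [sigalzim]
  Rule 4 Vowel Lowering: no change — [sigalzim]
  Rule 5 Syncope: [sigalzim] → [sgalzm]
/rapufpa/:
  Rule 1 Initial Consonant Epenthesis: no change — [rapufpa]
  Rule 2 Palatal Assibilation: no change — [rapufpa]
  Rule 3 Labial Nasal Assimilation: no change — [rapufpa]
  Rule 4 Vowel Lowering: no change — [rapufpa]
  Rule 5 Syncope: [rapufpa] → [rapfpa]

[pavlor], [sgalzm], [rapfpa]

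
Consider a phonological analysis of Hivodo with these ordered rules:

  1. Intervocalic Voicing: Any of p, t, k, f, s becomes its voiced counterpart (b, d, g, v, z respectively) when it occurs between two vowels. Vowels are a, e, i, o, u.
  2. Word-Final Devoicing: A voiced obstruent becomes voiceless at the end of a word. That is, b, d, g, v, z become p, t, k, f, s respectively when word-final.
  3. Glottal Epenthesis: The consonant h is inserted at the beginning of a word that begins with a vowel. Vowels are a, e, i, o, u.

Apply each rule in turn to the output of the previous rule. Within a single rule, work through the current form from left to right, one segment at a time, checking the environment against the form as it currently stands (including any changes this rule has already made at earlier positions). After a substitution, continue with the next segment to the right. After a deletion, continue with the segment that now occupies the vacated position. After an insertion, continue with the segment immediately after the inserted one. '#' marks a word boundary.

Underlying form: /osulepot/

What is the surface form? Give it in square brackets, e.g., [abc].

[hozulebot]

1 Intervocalic Voicing: [osulepot] → [ozulebot]
2 Word-Final Devoicing: no change — [ozulebot]
3 Glottal Epenthesis: [ozulebot] → [hozulebot]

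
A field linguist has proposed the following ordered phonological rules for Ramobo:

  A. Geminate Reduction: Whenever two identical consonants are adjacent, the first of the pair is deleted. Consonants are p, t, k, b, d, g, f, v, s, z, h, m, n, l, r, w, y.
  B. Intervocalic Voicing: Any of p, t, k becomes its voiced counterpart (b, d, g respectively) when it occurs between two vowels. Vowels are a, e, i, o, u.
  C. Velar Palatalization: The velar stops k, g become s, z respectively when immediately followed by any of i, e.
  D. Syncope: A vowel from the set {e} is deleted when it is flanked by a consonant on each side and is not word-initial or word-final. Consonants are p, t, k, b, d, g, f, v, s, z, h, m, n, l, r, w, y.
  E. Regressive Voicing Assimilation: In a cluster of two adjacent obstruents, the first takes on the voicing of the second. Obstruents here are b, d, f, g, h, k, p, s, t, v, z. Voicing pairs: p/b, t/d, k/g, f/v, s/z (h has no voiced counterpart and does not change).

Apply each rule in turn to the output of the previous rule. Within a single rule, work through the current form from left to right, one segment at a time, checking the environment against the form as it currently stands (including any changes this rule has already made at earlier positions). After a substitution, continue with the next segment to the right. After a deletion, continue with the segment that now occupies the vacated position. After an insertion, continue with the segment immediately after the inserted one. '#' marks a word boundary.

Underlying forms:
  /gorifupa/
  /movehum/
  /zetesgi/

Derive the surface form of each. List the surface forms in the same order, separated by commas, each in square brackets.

/gorifupa/:
  A Geminate Reduction: no change — [gorifupa]
  B Intervocalic Voicing: [gorifupa] → [gorifuba]
  C Velar Palatalization: no change — [gorifuba]
  D Syncope: no change — [gorifuba]
  E Regressive Voicing Assimilation: no change — [gorifuba]
/movehum/:
  A Geminate Reduction: no change — [movehum]
  B Intervocalic Voicing: no change — [movehum]
  C Velar Palatalization: no change — [movehum]
  D Syncope: [movehum] → [movhum]
  E Regressive Voicing Assimilation: [movhum] → [mofhum]
/zetesgi/:
  A Geminate Reduction: no change — [zetesgi]
  B Intervocalic Voicing: [zetesgi] → [zedesgi]
  C Velar Palatalization: [zedesgi] → [zedeszi]
  D Syncope: [zedeszi] → [zdszi]
  E Regressive Voicing Assimilation: [zdszi] → [ztzzi]

[gorifuba], [mofhum], [ztzzi]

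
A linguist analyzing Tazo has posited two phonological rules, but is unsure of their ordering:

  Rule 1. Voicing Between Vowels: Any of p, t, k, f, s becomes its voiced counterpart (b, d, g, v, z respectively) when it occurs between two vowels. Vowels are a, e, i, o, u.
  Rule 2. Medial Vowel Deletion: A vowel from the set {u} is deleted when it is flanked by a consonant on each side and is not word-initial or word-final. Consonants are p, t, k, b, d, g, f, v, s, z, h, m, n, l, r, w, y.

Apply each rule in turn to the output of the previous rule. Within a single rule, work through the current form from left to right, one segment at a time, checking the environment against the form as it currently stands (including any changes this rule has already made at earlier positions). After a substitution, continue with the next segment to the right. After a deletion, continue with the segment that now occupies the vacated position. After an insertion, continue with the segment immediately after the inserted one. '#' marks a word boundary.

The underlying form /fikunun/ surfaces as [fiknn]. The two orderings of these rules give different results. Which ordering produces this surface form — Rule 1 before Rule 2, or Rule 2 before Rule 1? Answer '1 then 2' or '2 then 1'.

Order 1 then 2:
  1 Voicing Between Vowels: [fikunun] → [figunun]
  2 Medial Vowel Deletion: [figunun] → [fignn]
  result: [fignn]
Order 2 then 1:
  2 Medial Vowel Deletion: [fikunun] → [fiknn]
  1 Voicing Between Vowels: no change — [fiknn]
  result: [fiknn]

2 then 1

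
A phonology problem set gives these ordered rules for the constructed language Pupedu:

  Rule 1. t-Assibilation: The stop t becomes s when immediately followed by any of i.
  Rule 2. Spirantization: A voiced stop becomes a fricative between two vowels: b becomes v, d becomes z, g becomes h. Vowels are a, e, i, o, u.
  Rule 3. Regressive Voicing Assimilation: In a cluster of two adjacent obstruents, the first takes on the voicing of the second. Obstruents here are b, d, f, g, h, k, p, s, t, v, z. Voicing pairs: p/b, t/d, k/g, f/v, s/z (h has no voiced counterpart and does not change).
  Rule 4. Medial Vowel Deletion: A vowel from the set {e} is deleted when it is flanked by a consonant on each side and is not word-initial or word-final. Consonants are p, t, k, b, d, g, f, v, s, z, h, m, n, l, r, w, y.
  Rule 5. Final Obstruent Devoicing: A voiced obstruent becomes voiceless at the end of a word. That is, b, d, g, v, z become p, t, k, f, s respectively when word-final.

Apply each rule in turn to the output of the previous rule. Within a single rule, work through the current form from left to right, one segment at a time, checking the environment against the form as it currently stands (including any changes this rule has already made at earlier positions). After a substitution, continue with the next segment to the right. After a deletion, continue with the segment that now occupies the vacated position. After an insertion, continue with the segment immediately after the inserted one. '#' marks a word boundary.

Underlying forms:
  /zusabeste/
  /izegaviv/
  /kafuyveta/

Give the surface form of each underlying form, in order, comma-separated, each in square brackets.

[zusavste], [izhavif], [kafuyvta]

/zusabeste/:
  Rule 1 t-Assibilation: no change — [zusabeste]
  Rule 2 Spirantization: [zusabeste] → [zusaveste]
  Rule 3 Regressive Voicing Assimilation: no change — [zusaveste]
  Rule 4 Medial Vowel Deletion: [zusaveste] → [zusavste]
  Rule 5 Final Obstruent Devoicing: no change — [zusavste]
/izegaviv/:
  Rule 1 t-Assibilation: no change — [izegaviv]
  Rule 2 Spirantization: [izegaviv] → [izehaviv]
  Rule 3 Regressive Voicing Assimilation: no change — [izehaviv]
  Rule 4 Medial Vowel Deletion: [izehaviv] → [izhaviv]
  Rule 5 Final Obstruent Devoicing: [izhaviv] → [izhavif]
/kafuyveta/:
  Rule 1 t-Assibilation: no change — [kafuyveta]
  Rule 2 Spirantization: no change — [kafuyveta]
  Rule 3 Regressive Voicing Assimilation: no change — [kafuyveta]
  Rule 4 Medial Vowel Deletion: [kafuyveta] → [kafuyvta]
  Rule 5 Final Obstruent Devoicing: no change — [kafuyvta]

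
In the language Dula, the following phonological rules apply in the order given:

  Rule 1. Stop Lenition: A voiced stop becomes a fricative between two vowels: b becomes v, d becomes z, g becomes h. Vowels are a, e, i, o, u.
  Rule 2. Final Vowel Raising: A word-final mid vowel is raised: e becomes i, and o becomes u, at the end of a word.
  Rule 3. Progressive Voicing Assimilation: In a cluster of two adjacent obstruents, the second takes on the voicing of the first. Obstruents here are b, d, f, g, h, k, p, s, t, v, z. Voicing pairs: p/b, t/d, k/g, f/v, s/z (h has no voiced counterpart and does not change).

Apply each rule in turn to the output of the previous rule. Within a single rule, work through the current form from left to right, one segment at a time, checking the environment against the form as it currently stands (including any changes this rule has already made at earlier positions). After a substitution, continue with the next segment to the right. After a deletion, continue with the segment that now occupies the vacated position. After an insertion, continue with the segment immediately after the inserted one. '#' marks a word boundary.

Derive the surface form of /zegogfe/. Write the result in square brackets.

[zehogvi]

Rule 1 Stop Lenition: [zegogfe] → [zehogfe]
Rule 2 Final Vowel Raising: [zehogfe] → [zehogfi]
Rule 3 Progressive Voicing Assimilation: [zehogfi] → [zehogvi]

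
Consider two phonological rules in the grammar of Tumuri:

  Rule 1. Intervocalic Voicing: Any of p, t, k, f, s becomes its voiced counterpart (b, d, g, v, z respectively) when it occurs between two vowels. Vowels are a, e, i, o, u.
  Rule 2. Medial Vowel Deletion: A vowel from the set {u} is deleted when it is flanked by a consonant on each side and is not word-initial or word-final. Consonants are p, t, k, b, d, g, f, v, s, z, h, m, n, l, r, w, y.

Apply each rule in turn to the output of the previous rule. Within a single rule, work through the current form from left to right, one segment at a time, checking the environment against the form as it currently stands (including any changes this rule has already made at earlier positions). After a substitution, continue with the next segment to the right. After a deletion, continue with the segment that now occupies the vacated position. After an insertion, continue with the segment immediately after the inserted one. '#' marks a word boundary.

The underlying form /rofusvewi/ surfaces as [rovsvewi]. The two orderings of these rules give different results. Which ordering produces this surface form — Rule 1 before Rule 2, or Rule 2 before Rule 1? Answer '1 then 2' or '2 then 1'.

Order 1 then 2:
  1 Intervocalic Voicing: [rofusvewi] → [rovusvewi]
  2 Medial Vowel Deletion: [rovusvewi] → [rovsvewi]
  result: [rovsvewi]
Order 2 then 1:
  2 Medial Vowel Deletion: [rofusvewi] → [rofsvewi]
  1 Intervocalic Voicing: no change — [rofsvewi]
  result: [rofsvewi]

1 then 2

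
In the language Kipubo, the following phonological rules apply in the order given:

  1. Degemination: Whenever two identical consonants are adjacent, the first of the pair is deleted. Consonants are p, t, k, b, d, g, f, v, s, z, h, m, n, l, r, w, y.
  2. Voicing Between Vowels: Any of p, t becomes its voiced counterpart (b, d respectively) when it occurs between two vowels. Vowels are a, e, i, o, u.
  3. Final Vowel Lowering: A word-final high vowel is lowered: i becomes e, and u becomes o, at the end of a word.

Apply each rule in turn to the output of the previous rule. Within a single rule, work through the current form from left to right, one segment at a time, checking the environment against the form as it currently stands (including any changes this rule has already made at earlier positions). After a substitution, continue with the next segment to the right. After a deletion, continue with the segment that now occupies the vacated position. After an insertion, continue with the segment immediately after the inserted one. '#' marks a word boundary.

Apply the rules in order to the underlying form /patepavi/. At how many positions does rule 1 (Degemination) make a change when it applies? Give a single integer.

0

1 Degemination: no change — [patepavi]
2 Voicing Between Vowels: [patepavi] → [padebavi]
3 Final Vowel Lowering: [padebavi] → [padebave]
Rule 1 changed 0 position(s).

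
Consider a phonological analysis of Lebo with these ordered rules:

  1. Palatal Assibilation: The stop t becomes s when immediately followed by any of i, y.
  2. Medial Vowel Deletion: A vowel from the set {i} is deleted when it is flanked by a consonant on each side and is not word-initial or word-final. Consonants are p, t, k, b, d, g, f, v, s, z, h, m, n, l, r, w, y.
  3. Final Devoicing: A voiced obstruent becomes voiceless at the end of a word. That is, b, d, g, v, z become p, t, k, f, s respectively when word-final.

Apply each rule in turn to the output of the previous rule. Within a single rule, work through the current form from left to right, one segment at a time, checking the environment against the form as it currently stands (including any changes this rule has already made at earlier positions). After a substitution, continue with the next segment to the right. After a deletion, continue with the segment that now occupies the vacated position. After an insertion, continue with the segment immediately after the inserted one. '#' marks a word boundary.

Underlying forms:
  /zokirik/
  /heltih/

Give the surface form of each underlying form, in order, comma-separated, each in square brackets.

/zokirik/:
  1 Palatal Assibilation: no change — [zokirik]
  2 Medial Vowel Deletion: [zokirik] → [zokrk]
  3 Final Devoicing: no change — [zokrk]
/heltih/:
  1 Palatal Assibilation: [heltih] → [helsih]
  2 Medial Vowel Deletion: [helsih] → [helsh]
  3 Final Devoicing: no change — [helsh]

[zokrk], [helsh]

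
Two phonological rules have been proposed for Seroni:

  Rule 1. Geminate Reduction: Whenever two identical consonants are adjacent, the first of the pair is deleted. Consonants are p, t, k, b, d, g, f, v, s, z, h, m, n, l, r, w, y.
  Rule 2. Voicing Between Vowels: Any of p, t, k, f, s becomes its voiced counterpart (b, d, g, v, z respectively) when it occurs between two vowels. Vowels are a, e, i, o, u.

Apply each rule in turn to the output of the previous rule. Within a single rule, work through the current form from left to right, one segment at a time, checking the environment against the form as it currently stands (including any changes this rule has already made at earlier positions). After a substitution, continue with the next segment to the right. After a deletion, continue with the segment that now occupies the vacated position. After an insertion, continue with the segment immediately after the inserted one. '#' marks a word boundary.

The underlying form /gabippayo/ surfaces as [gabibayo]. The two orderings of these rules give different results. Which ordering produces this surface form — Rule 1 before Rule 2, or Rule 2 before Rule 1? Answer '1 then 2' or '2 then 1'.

Order 1 then 2:
  1 Geminate Reduction: [gabippayo] → [gabipayo]
  2 Voicing Between Vowels: [gabipayo] → [gabibayo]
  result: [gabibayo]
Order 2 then 1:
  2 Voicing Between Vowels: no change — [gabippayo]
  1 Geminate Reduction: [gabippayo] → [gabipayo]
  result: [gabipayo]

1 then 2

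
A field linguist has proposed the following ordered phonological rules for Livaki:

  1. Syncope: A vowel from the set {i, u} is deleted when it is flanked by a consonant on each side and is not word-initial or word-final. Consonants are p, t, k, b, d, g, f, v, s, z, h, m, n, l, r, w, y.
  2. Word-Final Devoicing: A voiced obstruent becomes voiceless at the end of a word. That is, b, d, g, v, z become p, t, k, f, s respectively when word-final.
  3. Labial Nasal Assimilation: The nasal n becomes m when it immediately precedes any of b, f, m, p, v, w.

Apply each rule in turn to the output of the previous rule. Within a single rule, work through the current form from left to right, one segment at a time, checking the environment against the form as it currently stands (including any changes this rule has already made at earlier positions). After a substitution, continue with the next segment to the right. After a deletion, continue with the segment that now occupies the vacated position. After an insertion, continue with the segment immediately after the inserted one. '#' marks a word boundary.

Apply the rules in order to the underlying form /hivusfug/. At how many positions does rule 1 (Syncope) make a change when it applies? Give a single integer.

3

1 Syncope: [hivusfug] → [hvsfg]
2 Word-Final Devoicing: [hvsfg] → [hvsfk]
3 Labial Nasal Assimilation: no change — [hvsfk]
Rule 1 changed 3 position(s).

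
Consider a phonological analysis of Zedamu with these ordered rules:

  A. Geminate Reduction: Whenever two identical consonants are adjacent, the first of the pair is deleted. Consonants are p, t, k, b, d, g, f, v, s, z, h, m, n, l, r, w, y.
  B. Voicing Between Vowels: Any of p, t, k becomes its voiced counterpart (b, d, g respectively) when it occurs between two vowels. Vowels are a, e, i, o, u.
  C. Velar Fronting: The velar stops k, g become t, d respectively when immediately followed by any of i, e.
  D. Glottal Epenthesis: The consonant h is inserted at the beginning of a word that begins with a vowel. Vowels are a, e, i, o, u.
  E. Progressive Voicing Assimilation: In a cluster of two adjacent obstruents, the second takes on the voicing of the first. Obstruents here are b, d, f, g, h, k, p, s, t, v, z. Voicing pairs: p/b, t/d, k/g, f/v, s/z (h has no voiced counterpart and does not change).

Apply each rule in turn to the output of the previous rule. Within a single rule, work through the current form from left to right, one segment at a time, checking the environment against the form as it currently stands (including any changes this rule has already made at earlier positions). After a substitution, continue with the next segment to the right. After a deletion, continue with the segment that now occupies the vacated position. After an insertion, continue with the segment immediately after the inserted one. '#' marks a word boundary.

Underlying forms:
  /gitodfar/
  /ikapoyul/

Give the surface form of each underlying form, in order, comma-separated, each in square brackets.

/gitodfar/:
  A Geminate Reduction: no change — [gitodfar]
  B Voicing Between Vowels: [gitodfar] → [gidodfar]
  C Velar Fronting: [gidodfar] → [didodfar]
  D Glottal Epenthesis: no change — [didodfar]
  E Progressive Voicing Assimilation: [didodfar] → [didodvar]
/ikapoyul/:
  A Geminate Reduction: no change — [ikapoyul]
  B Voicing Between Vowels: [ikapoyul] → [igaboyul]
  C Velar Fronting: no change — [igaboyul]
  D Glottal Epenthesis: [igaboyul] → [higaboyul]
  E Progressive Voicing Assimilation: no change — [higaboyul]

[didodvar], [higaboyul]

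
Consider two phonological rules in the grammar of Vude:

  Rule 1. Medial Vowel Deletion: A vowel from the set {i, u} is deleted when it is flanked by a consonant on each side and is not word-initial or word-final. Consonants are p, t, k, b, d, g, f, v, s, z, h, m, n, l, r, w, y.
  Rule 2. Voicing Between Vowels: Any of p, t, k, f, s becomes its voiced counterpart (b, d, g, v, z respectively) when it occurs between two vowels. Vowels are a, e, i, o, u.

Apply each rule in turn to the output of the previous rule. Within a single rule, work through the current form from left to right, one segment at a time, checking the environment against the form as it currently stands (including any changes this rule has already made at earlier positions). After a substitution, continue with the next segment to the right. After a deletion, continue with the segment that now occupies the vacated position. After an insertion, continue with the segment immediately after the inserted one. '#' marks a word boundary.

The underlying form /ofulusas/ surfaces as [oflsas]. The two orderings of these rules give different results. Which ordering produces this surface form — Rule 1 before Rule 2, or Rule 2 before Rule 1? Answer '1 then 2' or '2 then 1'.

1 then 2

Order 1 then 2:
  1 Medial Vowel Deletion: [ofulusas] → [oflsas]
  2 Voicing Between Vowels: no change — [oflsas]
  result: [oflsas]
Order 2 then 1:
  2 Voicing Between Vowels: [ofulusas] → [ovuluzas]
  1 Medial Vowel Deletion: [ovuluzas] → [ovlzas]
  result: [ovlzas]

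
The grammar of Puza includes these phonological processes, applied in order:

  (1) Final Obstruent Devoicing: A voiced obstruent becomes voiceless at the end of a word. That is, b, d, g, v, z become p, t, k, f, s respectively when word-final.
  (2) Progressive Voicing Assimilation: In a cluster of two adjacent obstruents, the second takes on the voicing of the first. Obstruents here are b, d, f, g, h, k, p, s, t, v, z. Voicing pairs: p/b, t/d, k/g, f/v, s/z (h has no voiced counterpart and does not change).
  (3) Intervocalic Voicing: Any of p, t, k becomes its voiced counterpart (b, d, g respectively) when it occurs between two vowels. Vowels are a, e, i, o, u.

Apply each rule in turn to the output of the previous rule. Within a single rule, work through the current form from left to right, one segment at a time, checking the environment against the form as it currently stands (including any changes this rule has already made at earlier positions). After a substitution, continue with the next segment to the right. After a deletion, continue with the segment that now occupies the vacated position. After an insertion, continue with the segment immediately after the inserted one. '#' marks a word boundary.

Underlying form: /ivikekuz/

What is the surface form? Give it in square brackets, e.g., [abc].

(1) Final Obstruent Devoicing: [ivikekuz] → [ivikekus]
(2) Progressive Voicing Assimilation: no change — [ivikekus]
(3) Intervocalic Voicing: [ivikekus] → [ivigegus]

[ivigegus]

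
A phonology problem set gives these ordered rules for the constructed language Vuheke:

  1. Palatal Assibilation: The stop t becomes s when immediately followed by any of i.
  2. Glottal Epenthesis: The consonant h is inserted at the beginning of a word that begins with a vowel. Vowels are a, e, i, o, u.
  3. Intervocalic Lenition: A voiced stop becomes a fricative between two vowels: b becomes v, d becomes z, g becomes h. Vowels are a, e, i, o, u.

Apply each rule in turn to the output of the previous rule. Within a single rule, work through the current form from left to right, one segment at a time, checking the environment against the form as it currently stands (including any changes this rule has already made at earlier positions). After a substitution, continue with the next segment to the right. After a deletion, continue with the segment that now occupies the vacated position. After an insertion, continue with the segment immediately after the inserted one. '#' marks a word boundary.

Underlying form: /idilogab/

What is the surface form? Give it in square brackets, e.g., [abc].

1 Palatal Assibilation: no change — [idilogab]
2 Glottal Epenthesis: [idilogab] → [hidilogab]
3 Intervocalic Lenition: [hidilogab] → [hizilohab]

[hizilohab]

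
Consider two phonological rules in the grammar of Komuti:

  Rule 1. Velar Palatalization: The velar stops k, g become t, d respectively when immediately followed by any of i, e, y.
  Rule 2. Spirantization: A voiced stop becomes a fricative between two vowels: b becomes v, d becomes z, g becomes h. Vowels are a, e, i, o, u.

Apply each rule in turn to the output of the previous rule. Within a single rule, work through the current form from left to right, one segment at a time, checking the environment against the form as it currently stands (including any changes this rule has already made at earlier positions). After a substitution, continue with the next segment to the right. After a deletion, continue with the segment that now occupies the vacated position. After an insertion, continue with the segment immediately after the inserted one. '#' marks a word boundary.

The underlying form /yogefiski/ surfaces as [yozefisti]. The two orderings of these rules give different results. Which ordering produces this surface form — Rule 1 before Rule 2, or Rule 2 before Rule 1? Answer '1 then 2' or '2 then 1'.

Order 1 then 2:
  1 Velar Palatalization: [yogefiski] → [yodefisti]
  2 Spirantization: [yodefisti] → [yozefisti]
  result: [yozefisti]
Order 2 then 1:
  2 Spirantization: [yogefiski] → [yohefiski]
  1 Velar Palatalization: [yohefiski] → [yohefisti]
  result: [yohefisti]

1 then 2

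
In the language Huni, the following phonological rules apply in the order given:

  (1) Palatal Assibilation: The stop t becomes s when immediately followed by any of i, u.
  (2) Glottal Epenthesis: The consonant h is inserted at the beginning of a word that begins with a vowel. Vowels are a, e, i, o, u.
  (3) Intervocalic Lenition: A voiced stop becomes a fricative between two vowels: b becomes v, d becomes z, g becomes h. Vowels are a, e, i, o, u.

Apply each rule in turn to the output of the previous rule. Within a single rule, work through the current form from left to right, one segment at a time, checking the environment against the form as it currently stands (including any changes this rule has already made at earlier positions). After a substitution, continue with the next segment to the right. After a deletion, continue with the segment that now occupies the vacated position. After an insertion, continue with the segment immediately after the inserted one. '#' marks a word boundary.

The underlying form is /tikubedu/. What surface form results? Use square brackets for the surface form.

(1) Palatal Assibilation: [tikubedu] → [sikubedu]
(2) Glottal Epenthesis: no change — [sikubedu]
(3) Intervocalic Lenition: [sikubedu] → [sikuvezu]

[sikuvezu]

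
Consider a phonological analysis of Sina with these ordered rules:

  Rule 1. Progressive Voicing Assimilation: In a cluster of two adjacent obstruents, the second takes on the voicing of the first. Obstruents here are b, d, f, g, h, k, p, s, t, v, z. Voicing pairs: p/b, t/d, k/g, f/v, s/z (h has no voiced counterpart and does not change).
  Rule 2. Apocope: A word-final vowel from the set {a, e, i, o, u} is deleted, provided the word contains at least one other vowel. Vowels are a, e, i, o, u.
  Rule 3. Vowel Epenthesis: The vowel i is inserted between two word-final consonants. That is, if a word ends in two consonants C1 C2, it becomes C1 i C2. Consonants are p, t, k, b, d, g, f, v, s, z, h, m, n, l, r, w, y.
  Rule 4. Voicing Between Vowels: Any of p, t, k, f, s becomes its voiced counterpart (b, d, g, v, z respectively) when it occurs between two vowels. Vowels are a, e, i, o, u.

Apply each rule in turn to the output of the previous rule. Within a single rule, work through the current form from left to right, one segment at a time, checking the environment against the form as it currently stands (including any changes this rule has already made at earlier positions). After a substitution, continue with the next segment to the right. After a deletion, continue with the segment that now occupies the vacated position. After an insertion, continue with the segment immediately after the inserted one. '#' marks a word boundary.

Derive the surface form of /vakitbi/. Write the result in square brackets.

Rule 1 Progressive Voicing Assimilation: [vakitbi] → [vakitpi]
Rule 2 Apocope: [vakitpi] → [vakitp]
Rule 3 Vowel Epenthesis: [vakitp] → [vakitip]
Rule 4 Voicing Between Vowels: [vakitip] → [vagidip]

[vagidip]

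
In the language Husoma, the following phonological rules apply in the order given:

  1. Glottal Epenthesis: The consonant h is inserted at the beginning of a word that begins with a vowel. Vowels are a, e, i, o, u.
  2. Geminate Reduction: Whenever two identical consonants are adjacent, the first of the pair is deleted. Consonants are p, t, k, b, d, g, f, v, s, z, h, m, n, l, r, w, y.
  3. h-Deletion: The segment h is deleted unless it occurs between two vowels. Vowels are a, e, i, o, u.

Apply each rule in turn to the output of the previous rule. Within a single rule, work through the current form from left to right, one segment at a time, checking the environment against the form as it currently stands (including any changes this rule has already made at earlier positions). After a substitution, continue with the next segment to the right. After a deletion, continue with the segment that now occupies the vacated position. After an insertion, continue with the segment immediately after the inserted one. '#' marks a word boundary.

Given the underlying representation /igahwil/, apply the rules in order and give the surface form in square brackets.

1 Glottal Epenthesis: [igahwil] → [higahwil]
2 Geminate Reduction: no change — [higahwil]
3 h-Deletion: [higahwil] → [igawil]

[igawil]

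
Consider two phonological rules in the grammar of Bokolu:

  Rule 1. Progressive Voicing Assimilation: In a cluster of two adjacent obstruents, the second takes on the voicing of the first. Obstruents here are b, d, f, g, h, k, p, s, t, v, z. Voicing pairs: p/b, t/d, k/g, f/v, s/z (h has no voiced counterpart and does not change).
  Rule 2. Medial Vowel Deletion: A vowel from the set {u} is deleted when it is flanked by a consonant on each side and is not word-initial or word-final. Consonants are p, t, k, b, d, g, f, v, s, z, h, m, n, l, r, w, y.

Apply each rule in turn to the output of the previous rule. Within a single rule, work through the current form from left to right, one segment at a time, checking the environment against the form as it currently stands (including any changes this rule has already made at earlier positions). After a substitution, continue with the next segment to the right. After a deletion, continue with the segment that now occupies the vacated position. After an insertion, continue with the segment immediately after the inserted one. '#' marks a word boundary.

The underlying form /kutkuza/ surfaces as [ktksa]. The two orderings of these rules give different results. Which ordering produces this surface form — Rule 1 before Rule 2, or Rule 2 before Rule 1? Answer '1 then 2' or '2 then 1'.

Order 1 then 2:
  1 Progressive Voicing Assimilation: no change — [kutkuza]
  2 Medial Vowel Deletion: [kutkuza] → [ktkza]
  result: [ktkza]
Order 2 then 1:
  2 Medial Vowel Deletion: [kutkuza] → [ktkza]
  1 Progressive Voicing Assimilation: [ktkza] → [ktksa]
  result: [ktksa]

2 then 1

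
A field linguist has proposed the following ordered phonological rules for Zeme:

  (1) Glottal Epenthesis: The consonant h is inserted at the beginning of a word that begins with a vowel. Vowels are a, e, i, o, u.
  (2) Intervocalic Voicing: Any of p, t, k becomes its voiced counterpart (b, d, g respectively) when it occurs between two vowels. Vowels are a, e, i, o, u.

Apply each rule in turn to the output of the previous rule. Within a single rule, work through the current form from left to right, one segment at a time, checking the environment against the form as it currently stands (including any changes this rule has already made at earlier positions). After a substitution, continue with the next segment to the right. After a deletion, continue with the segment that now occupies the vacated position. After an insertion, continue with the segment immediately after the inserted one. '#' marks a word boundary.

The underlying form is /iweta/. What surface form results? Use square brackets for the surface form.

[hiweda]

(1) Glottal Epenthesis: [iweta] → [hiweta]
(2) Intervocalic Voicing: [hiweta] → [hiweda]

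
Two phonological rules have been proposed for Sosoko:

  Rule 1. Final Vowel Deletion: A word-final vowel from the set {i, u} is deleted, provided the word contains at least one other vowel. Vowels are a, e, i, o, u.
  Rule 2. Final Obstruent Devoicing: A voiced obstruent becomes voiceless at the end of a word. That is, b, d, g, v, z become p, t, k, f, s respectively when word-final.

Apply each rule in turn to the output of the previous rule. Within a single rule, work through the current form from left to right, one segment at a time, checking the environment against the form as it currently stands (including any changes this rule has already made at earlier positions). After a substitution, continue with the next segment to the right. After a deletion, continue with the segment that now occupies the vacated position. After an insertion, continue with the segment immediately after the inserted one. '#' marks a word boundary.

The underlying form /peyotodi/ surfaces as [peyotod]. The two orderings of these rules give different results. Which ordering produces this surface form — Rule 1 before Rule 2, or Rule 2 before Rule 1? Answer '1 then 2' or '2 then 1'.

Order 1 then 2:
  1 Final Vowel Deletion: [peyotodi] → [peyotod]
  2 Final Obstruent Devoicing: [peyotod] → [peyotot]
  result: [peyotot]
Order 2 then 1:
  2 Final Obstruent Devoicing: no change — [peyotodi]
  1 Final Vowel Deletion: [peyotodi] → [peyotod]
  result: [peyotod]

2 then 1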